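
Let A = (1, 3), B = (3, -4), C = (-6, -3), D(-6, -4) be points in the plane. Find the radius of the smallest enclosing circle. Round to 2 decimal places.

5.15

The minimum enclosing circle of a finite set is fixed by two of the points (as a diameter) or three (as a circumcircle).
The minimum enclosing circle is determined by three boundary points: A, B, D.
Their circumcentre is (-1.5, -1.5) with r² = 26.5.
The farthest remaining point C is at distance² 22.5 ≤ 26.5.
r = √(26.5) ≈ 5.15.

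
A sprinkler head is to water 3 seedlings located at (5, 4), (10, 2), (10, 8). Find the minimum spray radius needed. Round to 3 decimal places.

Call the three points A, B, C in the order given.
Side lengths²: AB² = 29, AC² = 41, BC² = 36.
Since AC² = 41 < 36 + 29 = 65, the triangle is acute, so the smallest enclosing circle is the circumcircle.
Circumcentre = (8.3, 5), r² = 11.89.
r = √(11.89) ≈ 3.448.

3.448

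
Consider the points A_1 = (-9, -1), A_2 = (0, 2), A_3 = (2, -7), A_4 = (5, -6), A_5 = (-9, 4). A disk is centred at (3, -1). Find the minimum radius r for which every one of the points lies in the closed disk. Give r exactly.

The required radius is the distance from (3, -1) to the farthest point.
Squared distances: 144, 18, 37, 29, 169.
Maximum is 169, attained at A_5.
r = √169 = 13.

13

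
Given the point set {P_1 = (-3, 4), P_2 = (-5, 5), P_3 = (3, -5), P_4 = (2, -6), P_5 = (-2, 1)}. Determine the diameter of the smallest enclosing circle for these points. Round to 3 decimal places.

13.038

By Welzl's lemma the MEC is supported by two points (diametrically opposite) or three points (on a circumcircle).
The farthest pair is P_2–P_4 with squared distance 170. The circle on this segment as diameter has centre (-1.5, -0.5) and r² = 170/4 = 42.5.
Check P_1: distance² to centre = 22.5 ≤ 42.5, so it lies inside.
All remaining points lie in this disk, and no smaller disk contains both endpoints, so this is the minimum enclosing circle.
Diameter = 2r = 2√(42.5) ≈ 13.038.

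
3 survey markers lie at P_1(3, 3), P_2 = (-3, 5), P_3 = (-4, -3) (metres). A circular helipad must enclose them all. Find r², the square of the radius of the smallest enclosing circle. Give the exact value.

Side lengths²: P_1P_2² = 40, P_1P_3² = 85, P_2P_3² = 65.
Since P_1P_3² = 85 < 65 + 40 = 105, the triangle is acute, so the smallest enclosing circle is the circumcircle.
Circumcentre = (-1.1, 0.7), r² = 22.1.

22.1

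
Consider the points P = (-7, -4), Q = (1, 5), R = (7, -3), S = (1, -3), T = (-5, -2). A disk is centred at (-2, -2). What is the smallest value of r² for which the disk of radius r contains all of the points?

82

The required radius is the distance from (-2, -2) to the farthest point.
Squared distances: 29, 58, 82, 10, 9.
Maximum is 82, attained at R.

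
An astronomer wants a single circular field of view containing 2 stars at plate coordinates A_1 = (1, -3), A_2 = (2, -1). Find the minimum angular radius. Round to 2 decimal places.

The smallest circle enclosing two points has them as diameter endpoints.
Centre = midpoint = (1.5, -2); r² = |A_1A_2|²/4 = 5/4 = 1.25.
r = √(1.25) ≈ 1.12.

1.12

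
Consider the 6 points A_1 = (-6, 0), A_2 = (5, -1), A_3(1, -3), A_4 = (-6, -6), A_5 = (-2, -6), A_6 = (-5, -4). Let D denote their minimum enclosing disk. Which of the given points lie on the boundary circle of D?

A_1, A_2, A_4

The minimum enclosing circle is determined by three boundary points: A_1, A_2, A_4.
Their circumcentre is (-8/11, -3) with r² = 4453/121.
The farthest remaining point A_6 is at distance² 2330/121 ≤ 4453/121.
The points at distance exactly r from the centre are A_1, A_2, A_4 — 3 points.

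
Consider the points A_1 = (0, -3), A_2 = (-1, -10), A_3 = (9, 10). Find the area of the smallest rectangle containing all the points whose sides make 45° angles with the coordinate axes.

In coordinates u = x + y, v = x − y the rectangle is axis-aligned; the map (x,y)→(u,v) scales areas by 2.
u-values: -3, -11, 19; range = 19 − (-11) = 30.
v-values: 3, 9, -1; range = 9 − (-1) = 10.
Area = (30 × 10) / 2 = 150.

150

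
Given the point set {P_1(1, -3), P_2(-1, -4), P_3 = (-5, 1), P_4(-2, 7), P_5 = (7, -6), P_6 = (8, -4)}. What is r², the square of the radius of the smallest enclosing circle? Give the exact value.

62.5

By Welzl's lemma the MEC is supported by two points (diametrically opposite) or three points (on a circumcircle).
The farthest pair is P_4–P_5 with squared distance 250. The circle on this segment as diameter has centre (2.5, 0.5) and r² = 250/4 = 62.5.
Check P_1: distance² to centre = 14.5 ≤ 62.5, so it lies inside.
All remaining points lie in this disk, and no smaller disk contains both endpoints, so this is the minimum enclosing circle.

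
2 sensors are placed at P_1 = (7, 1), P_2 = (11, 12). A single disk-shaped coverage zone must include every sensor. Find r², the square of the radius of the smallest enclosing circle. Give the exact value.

The smallest circle enclosing two points has them as diameter endpoints.
Centre = midpoint = (9, 6.5); r² = |P_1P_2|²/4 = 137/4 = 34.25.

34.25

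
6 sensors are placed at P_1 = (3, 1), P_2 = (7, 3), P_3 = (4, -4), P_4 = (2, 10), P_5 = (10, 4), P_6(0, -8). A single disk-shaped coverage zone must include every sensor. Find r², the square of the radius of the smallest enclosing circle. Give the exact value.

125050/1521

By Welzl's lemma the MEC is supported by two points (diametrically opposite) or three points (on a circumcircle).
The minimum enclosing circle is determined by three boundary points: P_4, P_5, P_6.
Their circumcentre is (19/13, 37/39) with r² = 125050/1521.
The farthest remaining point P_2 is at distance² 53056/1521 ≤ 125050/1521.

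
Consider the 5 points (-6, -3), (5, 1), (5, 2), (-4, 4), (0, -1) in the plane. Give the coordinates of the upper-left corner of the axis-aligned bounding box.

x-range [-6, 5], y-range [-3, 4].
The upper-left corner is (-6, 4).

(-6, 4)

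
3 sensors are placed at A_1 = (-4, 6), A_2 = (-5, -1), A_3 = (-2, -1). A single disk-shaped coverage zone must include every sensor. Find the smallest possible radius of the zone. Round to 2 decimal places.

3.68

Side lengths²: A_1A_2² = 50, A_1A_3² = 53, A_2A_3² = 9.
Since A_1A_3² = 53 < 50 + 9 = 59, the triangle is acute, so the smallest enclosing circle is the circumcircle.
Circumcentre = (-3.5, 33/14), r² = 1325/98.
r = √(1325/98) ≈ 3.68.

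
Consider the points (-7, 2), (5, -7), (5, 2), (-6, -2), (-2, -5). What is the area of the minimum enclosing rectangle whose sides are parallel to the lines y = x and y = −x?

In coordinates u = x + y, v = x − y the rectangle is axis-aligned; the map (x,y)→(u,v) scales areas by 2.
u-values: -5, -2, 7, -8, -7; range = 7 − (-8) = 15.
v-values: -9, 12, 3, -4, 3; range = 12 − (-9) = 21.
Area = (15 × 21) / 2 = 157.5.

157.5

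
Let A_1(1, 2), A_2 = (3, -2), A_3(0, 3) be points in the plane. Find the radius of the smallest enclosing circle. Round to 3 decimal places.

2.915

Side lengths²: A_1A_2² = 20, A_1A_3² = 2, A_2A_3² = 34.
Since A_2A_3² = 34 ≥ 20 + 2 = 22, the angle opposite A_2A_3 is not acute, so the smallest enclosing circle has A_2A_3 as diameter.
Centre = midpoint of A_2A_3 = (1.5, 0.5), r² = 34/4 = 8.5.
r = √(8.5) ≈ 2.915.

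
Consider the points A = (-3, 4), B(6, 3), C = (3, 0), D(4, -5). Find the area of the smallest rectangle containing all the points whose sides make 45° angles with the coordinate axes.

80

In coordinates u = x + y, v = x − y the rectangle is axis-aligned; the map (x,y)→(u,v) scales areas by 2.
u-values: 1, 9, 3, -1; range = 9 − (-1) = 10.
v-values: -7, 3, 3, 9; range = 9 − (-7) = 16.
Area = (10 × 16) / 2 = 80.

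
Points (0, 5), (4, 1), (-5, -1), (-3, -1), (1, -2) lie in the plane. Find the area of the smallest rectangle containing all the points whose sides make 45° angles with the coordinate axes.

44

In coordinates u = x + y, v = x − y the rectangle is axis-aligned; the map (x,y)→(u,v) scales areas by 2.
u-values: 5, 5, -6, -4, -1; range = 5 − (-6) = 11.
v-values: -5, 3, -4, -2, 3; range = 3 − (-5) = 8.
Area = (11 × 8) / 2 = 44.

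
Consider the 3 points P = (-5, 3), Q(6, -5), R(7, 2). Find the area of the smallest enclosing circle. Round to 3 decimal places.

145.801

Side lengths²: PQ² = 185, PR² = 145, QR² = 50.
Since PQ² = 185 < 145 + 50 = 195, the triangle is acute, so the smallest enclosing circle is the circumcircle.
Circumcentre = (25/34, -23/34), r² = 26825/578.
Area = π·r² = π·26825/578 ≈ 145.801.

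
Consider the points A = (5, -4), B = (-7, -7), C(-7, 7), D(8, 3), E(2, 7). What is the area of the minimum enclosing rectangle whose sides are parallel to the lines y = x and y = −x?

287.5

In coordinates u = x + y, v = x − y the rectangle is axis-aligned; the map (x,y)→(u,v) scales areas by 2.
u-values: 1, -14, 0, 11, 9; range = 11 − (-14) = 25.
v-values: 9, 0, -14, 5, -5; range = 9 − (-14) = 23.
Area = (25 × 23) / 2 = 287.5.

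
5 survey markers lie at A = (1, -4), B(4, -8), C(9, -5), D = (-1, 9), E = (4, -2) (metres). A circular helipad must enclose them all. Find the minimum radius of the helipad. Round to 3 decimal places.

8.888

The minimum enclosing circle of a finite set is fixed by two of the points (as a diameter) or three (as a circumcircle).
The minimum enclosing circle is determined by three boundary points: B, C, D.
Their circumcentre is (2.18, 0.7) with r² = 79.0024.
The farthest remaining point A is at distance² 23.4824 ≤ 79.0024.
r = √(79.0024) ≈ 8.888.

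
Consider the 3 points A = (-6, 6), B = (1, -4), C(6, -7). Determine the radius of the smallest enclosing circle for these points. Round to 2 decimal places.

8.85

Side lengths²: AB² = 149, AC² = 313, BC² = 34.
Since AC² = 313 ≥ 149 + 34 = 183, the angle opposite AC is not acute, so the smallest enclosing circle has AC as diameter.
Centre = midpoint of AC = (0, -0.5), r² = 313/4 = 78.25.
r = √(78.25) ≈ 8.85.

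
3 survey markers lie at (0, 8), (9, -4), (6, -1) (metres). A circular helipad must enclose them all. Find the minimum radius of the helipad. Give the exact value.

7.5

Call the three points A, B, C in the order given.
Side lengths²: AB² = 225, AC² = 117, BC² = 18.
Since AB² = 225 ≥ 117 + 18 = 135, the angle opposite AB is not acute, so the smallest enclosing circle has AB as diameter.
Centre = midpoint of AB = (4.5, 2), r² = 225/4 = 56.25.
r = √(56.25) = 7.5.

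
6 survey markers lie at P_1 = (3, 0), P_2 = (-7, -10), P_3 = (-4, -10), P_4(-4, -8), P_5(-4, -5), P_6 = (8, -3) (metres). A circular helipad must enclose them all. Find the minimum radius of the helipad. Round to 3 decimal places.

By Welzl's lemma the MEC is supported by two points (diametrically opposite) or three points (on a circumcircle).
The farthest pair is P_2–P_6 with squared distance 274. The circle on this segment as diameter has centre (0.5, -6.5) and r² = 274/4 = 68.5.
Check P_1: distance² to centre = 48.5 ≤ 68.5, so it lies inside.
All remaining points lie in this disk, and no smaller disk contains both endpoints, so this is the minimum enclosing circle.
r = √(68.5) ≈ 8.276.

8.276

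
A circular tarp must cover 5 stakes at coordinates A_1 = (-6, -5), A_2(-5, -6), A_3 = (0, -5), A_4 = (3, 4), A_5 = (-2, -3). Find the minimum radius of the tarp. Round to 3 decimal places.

A smallest enclosing disk is always determined by at most three of the input points on its boundary.
The farthest pair is A_2–A_4 with squared distance 164. The circle on this segment as diameter has centre (-1, -1) and r² = 164/4 = 41.
Check A_1: distance² to centre = 41 ≤ 41, so it lies inside.
All remaining points lie in this disk, and no smaller disk contains both endpoints, so this is the minimum enclosing circle.
r = √41 ≈ 6.403.

6.403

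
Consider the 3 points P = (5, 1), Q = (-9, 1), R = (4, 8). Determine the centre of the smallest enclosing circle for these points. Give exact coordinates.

Side lengths²: PQ² = 196, PR² = 50, QR² = 218.
Since QR² = 218 < 196 + 50 = 246, the triangle is acute, so the smallest enclosing circle is the circumcircle.
Circumcentre = (-2, 25/7), r² = 2725/49.
Centre = (-2, 25/7).

(-2, 25/7)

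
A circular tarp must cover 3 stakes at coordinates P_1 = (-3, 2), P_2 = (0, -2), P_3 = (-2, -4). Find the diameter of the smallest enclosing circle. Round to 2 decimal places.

Side lengths²: P_1P_2² = 25, P_1P_3² = 37, P_2P_3² = 8.
Since P_1P_3² = 37 ≥ 25 + 8 = 33, the angle opposite P_1P_3 is not acute, so the smallest enclosing circle has P_1P_3 as diameter.
Centre = midpoint of P_1P_3 = (-2.5, -1), r² = 37/4 = 9.25.
Diameter = 2r = 2√(9.25) ≈ 6.08.

6.08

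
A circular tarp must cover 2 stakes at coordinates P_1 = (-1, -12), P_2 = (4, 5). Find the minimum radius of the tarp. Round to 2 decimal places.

8.86

The smallest circle enclosing two points has them as diameter endpoints.
Centre = midpoint = (1.5, -3.5); r² = |P_1P_2|²/4 = 314/4 = 78.5.
r = √(78.5) ≈ 8.86.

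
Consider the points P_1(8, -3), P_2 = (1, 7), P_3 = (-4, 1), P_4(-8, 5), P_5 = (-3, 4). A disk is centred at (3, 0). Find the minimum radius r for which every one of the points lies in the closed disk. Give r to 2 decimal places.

The required radius is the distance from (3, 0) to the farthest point.
Squared distances: 34, 53, 50, 146, 52.
Maximum is 146, attained at P_4.
r = √146 ≈ 12.08.

12.08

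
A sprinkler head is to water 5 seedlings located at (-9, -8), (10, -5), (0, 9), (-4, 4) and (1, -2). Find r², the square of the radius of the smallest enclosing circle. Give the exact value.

By Welzl's lemma the MEC is supported by two points (diametrically opposite) or three points (on a circumcircle).
The minimum enclosing circle is determined by three boundary points: (-9, -8), (10, -5), (0, 9).
Their circumcentre is (-0.25, -1.75) with r² = 115.625.
The farthest remaining point (-4, 4) is at distance² 47.125 ≤ 115.625.

115.625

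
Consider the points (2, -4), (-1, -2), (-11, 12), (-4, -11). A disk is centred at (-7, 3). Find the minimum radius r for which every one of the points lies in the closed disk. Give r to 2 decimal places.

14.32

The required radius is the distance from (-7, 3) to the farthest point.
Squared distances: 130, 61, 97, 205.
Maximum is 205, attained at (-4, -11).
r = √205 ≈ 14.32.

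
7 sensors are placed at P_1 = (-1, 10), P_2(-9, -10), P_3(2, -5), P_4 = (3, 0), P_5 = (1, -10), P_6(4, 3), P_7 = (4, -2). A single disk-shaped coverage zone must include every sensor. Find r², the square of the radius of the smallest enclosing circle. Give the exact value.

The minimum enclosing circle of a finite set is fixed by two of the points (as a diameter) or three (as a circumcircle).
The minimum enclosing circle is determined by three boundary points: P_1, P_2, P_5.
Their circumcentre is (-4, -0.4) with r² = 117.16.
The farthest remaining point P_6 is at distance² 75.56 ≤ 117.16.

117.16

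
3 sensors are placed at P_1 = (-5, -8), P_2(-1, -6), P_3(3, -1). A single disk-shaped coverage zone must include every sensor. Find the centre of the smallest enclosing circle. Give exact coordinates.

Side lengths²: P_1P_2² = 20, P_1P_3² = 113, P_2P_3² = 41.
Since P_1P_3² = 113 ≥ 41 + 20 = 61, the angle opposite P_1P_3 is not acute, so the smallest enclosing circle has P_1P_3 as diameter.
Centre = midpoint of P_1P_3 = (-1, -4.5), r² = 113/4 = 28.25.
Centre = (-1, -4.5).

(-1, -4.5)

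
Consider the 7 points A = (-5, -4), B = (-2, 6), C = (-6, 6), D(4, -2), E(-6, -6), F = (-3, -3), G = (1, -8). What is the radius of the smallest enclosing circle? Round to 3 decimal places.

7.826

By Welzl's lemma the MEC is supported by two points (diametrically opposite) or three points (on a circumcircle).
The farthest pair is C–G with squared distance 245. The circle on this segment as diameter has centre (-2.5, -1) and r² = 245/4 = 61.25.
Check A: distance² to centre = 15.25 ≤ 61.25, so it lies inside.
All remaining points lie in this disk, and no smaller disk contains both endpoints, so this is the minimum enclosing circle.
r = √(61.25) ≈ 7.826.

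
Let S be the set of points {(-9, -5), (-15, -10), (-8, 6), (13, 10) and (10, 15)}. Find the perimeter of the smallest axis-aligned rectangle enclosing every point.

Width = max x − min x = 13 − (-15) = 28.
Height = max y − min y = 15 − (-10) = 25.
Perimeter = 2(28 + 25) = 106.

106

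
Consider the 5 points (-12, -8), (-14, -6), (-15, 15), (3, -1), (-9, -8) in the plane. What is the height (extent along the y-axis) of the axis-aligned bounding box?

23

max y = 15, min y = -8, so height = 23.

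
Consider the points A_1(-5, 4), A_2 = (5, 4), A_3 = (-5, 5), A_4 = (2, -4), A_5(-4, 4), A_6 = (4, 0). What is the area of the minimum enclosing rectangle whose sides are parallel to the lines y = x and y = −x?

In coordinates u = x + y, v = x − y the rectangle is axis-aligned; the map (x,y)→(u,v) scales areas by 2.
u-values: -1, 9, 0, -2, 0, 4; range = 9 − (-2) = 11.
v-values: -9, 1, -10, 6, -8, 4; range = 6 − (-10) = 16.
Area = (11 × 16) / 2 = 88.

88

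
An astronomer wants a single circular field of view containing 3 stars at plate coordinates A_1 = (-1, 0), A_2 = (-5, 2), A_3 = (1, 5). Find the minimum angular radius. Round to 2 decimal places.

Side lengths²: A_1A_2² = 20, A_1A_3² = 29, A_2A_3² = 45.
Since A_2A_3² = 45 < 29 + 20 = 49, the triangle is acute, so the smallest enclosing circle is the circumcircle.
Circumcentre = (-1.875, 3.25), r² = 11.328125.
r = √(11.328125) ≈ 3.37.

3.37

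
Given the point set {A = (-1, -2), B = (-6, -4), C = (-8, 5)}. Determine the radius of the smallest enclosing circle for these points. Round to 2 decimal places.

5.02

Side lengths²: AB² = 29, AC² = 98, BC² = 85.
Since AC² = 98 < 85 + 29 = 114, the triangle is acute, so the smallest enclosing circle is the circumcircle.
Circumcentre = (-71/14, 13/14), r² = 2465/98.
r = √(2465/98) ≈ 5.02.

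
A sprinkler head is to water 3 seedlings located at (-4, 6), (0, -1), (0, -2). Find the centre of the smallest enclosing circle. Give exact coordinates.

Call the three points A, B, C in the order given.
Side lengths²: AB² = 65, AC² = 80, BC² = 1.
Since AC² = 80 ≥ 65 + 1 = 66, the angle opposite AC is not acute, so the smallest enclosing circle has AC as diameter.
Centre = midpoint of AC = (-2, 2), r² = 80/4 = 20.
Centre = (-2, 2).

(-2, 2)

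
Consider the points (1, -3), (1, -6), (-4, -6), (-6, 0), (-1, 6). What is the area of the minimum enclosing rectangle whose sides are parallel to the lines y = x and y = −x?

In coordinates u = x + y, v = x − y the rectangle is axis-aligned; the map (x,y)→(u,v) scales areas by 2.
u-values: -2, -5, -10, -6, 5; range = 5 − (-10) = 15.
v-values: 4, 7, 2, -6, -7; range = 7 − (-7) = 14.
Area = (15 × 14) / 2 = 105.

105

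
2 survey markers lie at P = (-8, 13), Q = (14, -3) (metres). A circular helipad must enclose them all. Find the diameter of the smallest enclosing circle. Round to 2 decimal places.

The smallest circle enclosing two points has them as diameter endpoints.
Centre = midpoint = (3, 5); r² = |PQ|²/4 = 740/4 = 185.
Diameter = 2r = 2√185 ≈ 27.20.

27.20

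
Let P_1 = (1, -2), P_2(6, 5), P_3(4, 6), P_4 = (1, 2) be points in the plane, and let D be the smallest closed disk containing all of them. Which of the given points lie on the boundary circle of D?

By Welzl's lemma the MEC is supported by two points (diametrically opposite) or three points (on a circumcircle).
The minimum enclosing circle is determined by three boundary points: P_1, P_2, P_3.
Their circumcentre is (119/38, 67/38) with r² = 13505/722.
The farthest remaining point P_4 is at distance² 3321/722 ≤ 13505/722.
The points at distance exactly r from the centre are P_1, P_2, P_3 — 3 points.

P_1, P_2, P_3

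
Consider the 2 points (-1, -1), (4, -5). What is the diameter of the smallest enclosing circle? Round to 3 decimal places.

6.403

The smallest circle enclosing two points has them as diameter endpoints.
Centre = midpoint = (1.5, -3); r² = |(-1, -1)−(4, -5)|²/4 = 41/4 = 10.25.
Diameter = 2r = 2√(10.25) ≈ 6.403.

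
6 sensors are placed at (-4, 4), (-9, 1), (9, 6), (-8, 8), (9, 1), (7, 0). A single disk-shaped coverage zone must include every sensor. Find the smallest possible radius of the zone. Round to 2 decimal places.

9.34

The farthest pair is (-9, 1)–(9, 6) with squared distance 349. The circle on this segment as diameter has centre (0, 3.5) and r² = 349/4 = 87.25.
Check (-4, 4): distance² to centre = 16.25 ≤ 87.25, so it lies inside.
All remaining points lie in this disk, and no smaller disk contains both endpoints, so this is the minimum enclosing circle.
r = √(87.25) ≈ 9.34.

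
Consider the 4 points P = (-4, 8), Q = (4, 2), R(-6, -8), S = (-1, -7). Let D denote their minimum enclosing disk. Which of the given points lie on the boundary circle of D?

P, Q, R

The minimum enclosing circle is determined by three boundary points: P, Q, R.
Their circumcentre is (-27/7, -1/7) with r² = 3250/49.
The farthest remaining point S is at distance² 2704/49 ≤ 3250/49.
The points at distance exactly r from the centre are P, Q, R — 3 points.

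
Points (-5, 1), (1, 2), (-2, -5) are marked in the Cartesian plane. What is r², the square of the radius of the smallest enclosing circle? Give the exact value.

5365/338

Call the three points A, B, C in the order given.
Side lengths²: AB² = 37, AC² = 45, BC² = 58.
Since BC² = 58 < 45 + 37 = 82, the triangle is acute, so the smallest enclosing circle is the circumcircle.
Circumcentre = (-41/26, -27/26), r² = 5365/338.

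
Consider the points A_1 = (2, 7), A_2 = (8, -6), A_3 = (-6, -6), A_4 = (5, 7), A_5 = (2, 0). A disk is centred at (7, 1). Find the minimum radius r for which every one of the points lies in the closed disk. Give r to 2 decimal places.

14.76

The required radius is the distance from (7, 1) to the farthest point.
Squared distances: 61, 50, 218, 40, 26.
Maximum is 218, attained at A_3.
r = √218 ≈ 14.76.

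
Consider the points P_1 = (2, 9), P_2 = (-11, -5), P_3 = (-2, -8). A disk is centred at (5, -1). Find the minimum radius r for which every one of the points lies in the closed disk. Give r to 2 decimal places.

16.49

The required radius is the distance from (5, -1) to the farthest point.
Squared distances: 109, 272, 98.
Maximum is 272, attained at P_2.
r = √272 ≈ 16.49.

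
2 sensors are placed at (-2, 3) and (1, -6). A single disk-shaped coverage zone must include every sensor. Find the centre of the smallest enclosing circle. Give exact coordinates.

(-0.5, -1.5)

The smallest circle enclosing two points has them as diameter endpoints.
Centre = midpoint = (-0.5, -1.5); r² = |(-2, 3)−(1, -6)|²/4 = 90/4 = 22.5.
Centre = (-0.5, -1.5).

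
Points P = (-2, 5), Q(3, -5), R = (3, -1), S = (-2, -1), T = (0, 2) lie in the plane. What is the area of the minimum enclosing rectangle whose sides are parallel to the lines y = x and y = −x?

In coordinates u = x + y, v = x − y the rectangle is axis-aligned; the map (x,y)→(u,v) scales areas by 2.
u-values: 3, -2, 2, -3, 2; range = 3 − (-3) = 6.
v-values: -7, 8, 4, -1, -2; range = 8 − (-7) = 15.
Area = (6 × 15) / 2 = 45.

45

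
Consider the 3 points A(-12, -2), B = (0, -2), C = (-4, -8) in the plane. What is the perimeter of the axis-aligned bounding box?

36

Width = max x − min x = 0 − (-12) = 12.
Height = max y − min y = -2 − (-8) = 6.
Perimeter = 2(12 + 6) = 36.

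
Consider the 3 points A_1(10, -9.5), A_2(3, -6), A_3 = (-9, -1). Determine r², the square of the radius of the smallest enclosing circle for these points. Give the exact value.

Side lengths²: A_1A_2² = 61.25, A_1A_3² = 433.25, A_2A_3² = 169.
Since A_1A_3² = 433.25 ≥ 169 + 61.25 = 230.25, the angle opposite A_1A_3 is not acute, so the smallest enclosing circle has A_1A_3 as diameter.
Centre = midpoint of A_1A_3 = (0.5, -5.25), r² = 433.25/4 = 108.3125.

108.3125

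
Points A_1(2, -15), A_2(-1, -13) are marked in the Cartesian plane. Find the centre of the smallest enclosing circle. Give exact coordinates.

(0.5, -14)

The smallest circle enclosing two points has them as diameter endpoints.
Centre = midpoint = (0.5, -14); r² = |A_1A_2|²/4 = 13/4 = 3.25.
Centre = (0.5, -14).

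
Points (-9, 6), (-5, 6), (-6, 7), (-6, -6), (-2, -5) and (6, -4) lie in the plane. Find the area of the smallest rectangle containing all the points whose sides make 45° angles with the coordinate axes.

In coordinates u = x + y, v = x − y the rectangle is axis-aligned; the map (x,y)→(u,v) scales areas by 2.
u-values: -3, 1, 1, -12, -7, 2; range = 2 − (-12) = 14.
v-values: -15, -11, -13, 0, 3, 10; range = 10 − (-15) = 25.
Area = (14 × 25) / 2 = 175.

175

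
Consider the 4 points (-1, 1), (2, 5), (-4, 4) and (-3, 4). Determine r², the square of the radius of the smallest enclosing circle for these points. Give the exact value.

925/98

By Welzl's lemma the MEC is supported by two points (diametrically opposite) or three points (on a circumcircle).
The minimum enclosing circle is determined by three boundary points: (-1, 1), (2, 5), (-4, 4).
Their circumcentre is (-13/14, 57/14) with r² = 925/98.
The farthest remaining point (-3, 4) is at distance² 421/98 ≤ 925/98.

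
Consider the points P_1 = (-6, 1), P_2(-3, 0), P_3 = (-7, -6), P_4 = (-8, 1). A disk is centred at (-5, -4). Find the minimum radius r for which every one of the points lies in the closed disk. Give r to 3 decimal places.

The required radius is the distance from (-5, -4) to the farthest point.
Squared distances: 26, 20, 8, 34.
Maximum is 34, attained at P_4.
r = √34 ≈ 5.831.

5.831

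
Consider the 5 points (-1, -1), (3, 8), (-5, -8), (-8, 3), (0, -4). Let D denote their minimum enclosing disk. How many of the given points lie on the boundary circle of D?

The minimum enclosing circle of a finite set is fixed by two of the points (as a diameter) or three (as a circumcircle).
The farthest pair is (3, 8)–(-5, -8) with squared distance 320. The circle on this segment as diameter has centre (-1, 0) and r² = 320/4 = 80.
Check (-1, -1): distance² to centre = 1 ≤ 80, so it lies inside.
All remaining points lie in this disk, and no smaller disk contains both endpoints, so this is the minimum enclosing circle.
The points at distance exactly r from the centre are (3, 8), (-5, -8) — 2 points.

2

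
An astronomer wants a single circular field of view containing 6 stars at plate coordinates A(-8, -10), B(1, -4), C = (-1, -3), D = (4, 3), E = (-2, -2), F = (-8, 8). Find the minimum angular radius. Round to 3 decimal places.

By Welzl's lemma the MEC is supported by two points (diametrically opposite) or three points (on a circumcircle).
The minimum enclosing circle is determined by three boundary points: A, D, F.
Their circumcentre is (-113/24, -1) with r² = 52897/576.
The farthest remaining point B is at distance² 23953/576 ≤ 52897/576.
r = √(52897/576) ≈ 9.583.

9.583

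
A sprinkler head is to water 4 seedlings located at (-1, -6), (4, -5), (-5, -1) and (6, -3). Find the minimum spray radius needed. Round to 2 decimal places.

5.59

The farthest pair is (-5, -1)–(6, -3) with squared distance 125. The circle on this segment as diameter has centre (0.5, -2) and r² = 125/4 = 31.25.
Check (-1, -6): distance² to centre = 18.25 ≤ 31.25, so it lies inside.
All remaining points lie in this disk, and no smaller disk contains both endpoints, so this is the minimum enclosing circle.
r = √(31.25) ≈ 5.59.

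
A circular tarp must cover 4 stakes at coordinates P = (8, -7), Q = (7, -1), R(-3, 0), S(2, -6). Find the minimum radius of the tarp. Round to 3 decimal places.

The farthest pair is P–R with squared distance 170. The circle on this segment as diameter has centre (2.5, -3.5) and r² = 170/4 = 42.5.
Check Q: distance² to centre = 26.5 ≤ 42.5, so it lies inside.
All remaining points lie in this disk, and no smaller disk contains both endpoints, so this is the minimum enclosing circle.
r = √(42.5) ≈ 6.519.

6.519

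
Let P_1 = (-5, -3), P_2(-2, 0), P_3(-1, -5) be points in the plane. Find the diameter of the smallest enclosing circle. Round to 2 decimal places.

Side lengths²: P_1P_2² = 18, P_1P_3² = 20, P_2P_3² = 26.
Since P_2P_3² = 26 < 20 + 18 = 38, the triangle is acute, so the smallest enclosing circle is the circumcircle.
Circumcentre = (-7/3, -8/3), r² = 65/9.
Diameter = 2r = 2√(65/9) ≈ 5.37.

5.37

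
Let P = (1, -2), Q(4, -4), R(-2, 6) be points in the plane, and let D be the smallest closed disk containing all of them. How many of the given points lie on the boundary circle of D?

Side lengths²: PQ² = 13, PR² = 73, QR² = 136.
Since QR² = 136 ≥ 73 + 13 = 86, the angle opposite QR is not acute, so the smallest enclosing circle has QR as diameter.
Centre = midpoint of QR = (1, 1), r² = 136/4 = 34.
The points at distance exactly r from the centre are Q, R — 2 points.

2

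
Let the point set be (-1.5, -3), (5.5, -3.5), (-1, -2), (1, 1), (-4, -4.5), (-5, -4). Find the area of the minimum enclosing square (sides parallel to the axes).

The bounding box has width 10.5 and height 5.5.
An axis-aligned square enclosing the set must have side ≥ max(width, height).
So the minimum side is max(10.5, 5.5) = 10.5.
Area = 10.5² = 110.25.

110.25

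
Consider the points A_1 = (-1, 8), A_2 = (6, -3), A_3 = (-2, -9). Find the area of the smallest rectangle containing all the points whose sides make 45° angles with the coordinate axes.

In coordinates u = x + y, v = x − y the rectangle is axis-aligned; the map (x,y)→(u,v) scales areas by 2.
u-values: 7, 3, -11; range = 7 − (-11) = 18.
v-values: -9, 9, 7; range = 9 − (-9) = 18.
Area = (18 × 18) / 2 = 162.

162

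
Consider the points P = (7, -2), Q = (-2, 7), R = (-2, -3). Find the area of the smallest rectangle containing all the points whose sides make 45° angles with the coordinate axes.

90

In coordinates u = x + y, v = x − y the rectangle is axis-aligned; the map (x,y)→(u,v) scales areas by 2.
u-values: 5, 5, -5; range = 5 − (-5) = 10.
v-values: 9, -9, 1; range = 9 − (-9) = 18.
Area = (10 × 18) / 2 = 90.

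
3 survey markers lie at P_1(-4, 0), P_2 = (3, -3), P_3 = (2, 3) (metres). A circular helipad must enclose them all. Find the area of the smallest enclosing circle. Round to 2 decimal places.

Side lengths²: P_1P_2² = 58, P_1P_3² = 45, P_2P_3² = 37.
Since P_1P_2² = 58 < 45 + 37 = 82, the triangle is acute, so the smallest enclosing circle is the circumcircle.
Circumcentre = (-1/26, -11/26), r² = 5365/338.
Area = π·r² = π·5365/338 ≈ 49.87.

49.87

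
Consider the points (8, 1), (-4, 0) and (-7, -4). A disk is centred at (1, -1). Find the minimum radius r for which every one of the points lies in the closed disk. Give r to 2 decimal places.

8.54

The required radius is the distance from (1, -1) to the farthest point.
Squared distances: 53, 26, 73.
Maximum is 73, attained at (-7, -4).
r = √73 ≈ 8.54.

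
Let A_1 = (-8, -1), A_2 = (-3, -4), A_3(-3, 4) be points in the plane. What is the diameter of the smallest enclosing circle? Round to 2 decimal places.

8.25

Side lengths²: A_1A_2² = 34, A_1A_3² = 50, A_2A_3² = 64.
Since A_2A_3² = 64 < 50 + 34 = 84, the triangle is acute, so the smallest enclosing circle is the circumcircle.
Circumcentre = (-4, 0), r² = 17.
Diameter = 2r = 2√17 ≈ 8.25.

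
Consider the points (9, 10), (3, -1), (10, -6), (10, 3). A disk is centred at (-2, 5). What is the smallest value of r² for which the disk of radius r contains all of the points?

The required radius is the distance from (-2, 5) to the farthest point.
Squared distances: 146, 61, 265, 148.
Maximum is 265, attained at (10, -6).

265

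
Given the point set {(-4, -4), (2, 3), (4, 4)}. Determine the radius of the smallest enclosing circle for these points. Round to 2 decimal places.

Call the three points A, B, C in the order given.
Side lengths²: AB² = 85, AC² = 128, BC² = 5.
Since AC² = 128 ≥ 85 + 5 = 90, the angle opposite AC is not acute, so the smallest enclosing circle has AC as diameter.
Centre = midpoint of AC = (0, 0), r² = 128/4 = 32.
r = √32 ≈ 5.66.

5.66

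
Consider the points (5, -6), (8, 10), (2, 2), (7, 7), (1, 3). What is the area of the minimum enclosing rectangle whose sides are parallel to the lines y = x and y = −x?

123.5

In coordinates u = x + y, v = x − y the rectangle is axis-aligned; the map (x,y)→(u,v) scales areas by 2.
u-values: -1, 18, 4, 14, 4; range = 18 − (-1) = 19.
v-values: 11, -2, 0, 0, -2; range = 11 − (-2) = 13.
Area = (19 × 13) / 2 = 123.5.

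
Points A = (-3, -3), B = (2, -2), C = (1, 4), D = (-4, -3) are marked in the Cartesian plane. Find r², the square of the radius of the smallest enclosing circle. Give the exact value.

18.5

The minimum enclosing circle of a finite set is fixed by two of the points (as a diameter) or three (as a circumcircle).
The farthest pair is C–D with squared distance 74. The circle on this segment as diameter has centre (-1.5, 0.5) and r² = 74/4 = 18.5.
Check A: distance² to centre = 14.5 ≤ 18.5, so it lies inside.
All remaining points lie in this disk, and no smaller disk contains both endpoints, so this is the minimum enclosing circle.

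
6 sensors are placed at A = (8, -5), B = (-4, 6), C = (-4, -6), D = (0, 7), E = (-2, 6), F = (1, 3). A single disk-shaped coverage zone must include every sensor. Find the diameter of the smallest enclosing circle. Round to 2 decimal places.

A smallest enclosing disk is always determined by at most three of the input points on its boundary.
The minimum enclosing circle is determined by three boundary points: A, B, C.
Their circumcentre is (37/24, 0) with r² = 38425/576.
The farthest remaining point D is at distance² 29593/576 ≤ 38425/576.
Diameter = 2r = 2√(38425/576) ≈ 16.34.

16.34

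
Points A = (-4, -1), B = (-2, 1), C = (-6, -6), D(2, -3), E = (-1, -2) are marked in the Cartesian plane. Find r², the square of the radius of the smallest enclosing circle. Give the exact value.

4745/242

The minimum enclosing circle of a finite set is fixed by two of the points (as a diameter) or three (as a circumcircle).
The minimum enclosing circle is determined by three boundary points: B, C, D.
Their circumcentre is (-53/22, -75/22) with r² = 4745/242.
The farthest remaining point A is at distance² 2017/242 ≤ 4745/242.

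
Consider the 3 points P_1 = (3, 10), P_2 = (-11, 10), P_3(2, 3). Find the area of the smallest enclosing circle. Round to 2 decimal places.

Side lengths²: P_1P_2² = 196, P_1P_3² = 50, P_2P_3² = 218.
Since P_2P_3² = 218 < 196 + 50 = 246, the triangle is acute, so the smallest enclosing circle is the circumcircle.
Circumcentre = (-4, 52/7), r² = 2725/49.
Area = π·r² = π·2725/49 ≈ 174.71.

174.71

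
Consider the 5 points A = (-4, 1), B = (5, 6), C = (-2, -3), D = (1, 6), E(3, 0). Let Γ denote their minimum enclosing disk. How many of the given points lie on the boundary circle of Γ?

The farthest pair is B–C with squared distance 130. The circle on this segment as diameter has centre (1.5, 1.5) and r² = 130/4 = 32.5.
Check A: distance² to centre = 30.5 ≤ 32.5, so it lies inside.
All remaining points lie in this disk, and no smaller disk contains both endpoints, so this is the minimum enclosing circle.
The points at distance exactly r from the centre are B, C — 2 points.

2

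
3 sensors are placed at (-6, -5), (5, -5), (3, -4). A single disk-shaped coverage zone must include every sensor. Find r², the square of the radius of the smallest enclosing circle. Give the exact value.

30.25

Call the three points A, B, C in the order given.
Side lengths²: AB² = 121, AC² = 82, BC² = 5.
Since AB² = 121 ≥ 82 + 5 = 87, the angle opposite AB is not acute, so the smallest enclosing circle has AB as diameter.
Centre = midpoint of AB = (-0.5, -5), r² = 121/4 = 30.25.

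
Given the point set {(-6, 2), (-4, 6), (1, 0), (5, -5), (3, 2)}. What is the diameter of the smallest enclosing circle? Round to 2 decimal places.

14.21

The farthest pair is (-4, 6)–(5, -5) with squared distance 202. The circle on this segment as diameter has centre (0.5, 0.5) and r² = 202/4 = 50.5.
Check (-6, 2): distance² to centre = 44.5 ≤ 50.5, so it lies inside.
All remaining points lie in this disk, and no smaller disk contains both endpoints, so this is the minimum enclosing circle.
Diameter = 2r = 2√(50.5) ≈ 14.21.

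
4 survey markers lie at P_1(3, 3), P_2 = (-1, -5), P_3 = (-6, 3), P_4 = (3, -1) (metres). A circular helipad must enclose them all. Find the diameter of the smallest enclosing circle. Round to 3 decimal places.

10.548

By Welzl's lemma the MEC is supported by two points (diametrically opposite) or three points (on a circumcircle).
The minimum enclosing circle is determined by three boundary points: P_1, P_2, P_3.
Their circumcentre is (-1.5, 0.25) with r² = 27.8125.
The farthest remaining point P_4 is at distance² 21.8125 ≤ 27.8125.
Diameter = 2r = 2√(27.8125) ≈ 10.548.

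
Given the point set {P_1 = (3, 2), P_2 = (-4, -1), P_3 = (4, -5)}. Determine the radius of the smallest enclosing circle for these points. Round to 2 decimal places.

Side lengths²: P_1P_2² = 58, P_1P_3² = 50, P_2P_3² = 80.
Since P_2P_3² = 80 < 58 + 50 = 108, the triangle is acute, so the smallest enclosing circle is the circumcircle.
Circumcentre = (7/13, -25/13), r² = 3625/169.
r = √(3625/169) ≈ 4.63.

4.63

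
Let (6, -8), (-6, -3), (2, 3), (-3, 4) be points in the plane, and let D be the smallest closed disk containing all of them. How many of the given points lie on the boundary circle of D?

3

The minimum enclosing circle of a finite set is fixed by two of the points (as a diameter) or three (as a circumcircle).
The minimum enclosing circle is determined by three boundary points: (6, -8), (-6, -3), (-3, 4).
Their circumcentre is (95/66, -45/22) with r² = 122525/2178.
The farthest remaining point (2, 3) is at distance² 56129/2178 ≤ 122525/2178.
The points at distance exactly r from the centre are (6, -8), (-6, -3), (-3, 4) — 3 points.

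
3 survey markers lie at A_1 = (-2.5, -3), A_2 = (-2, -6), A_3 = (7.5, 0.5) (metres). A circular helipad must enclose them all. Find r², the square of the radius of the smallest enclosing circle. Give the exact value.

Side lengths²: A_1A_2² = 9.25, A_1A_3² = 112.25, A_2A_3² = 132.5.
Since A_2A_3² = 132.5 ≥ 112.25 + 9.25 = 121.5, the angle opposite A_2A_3 is not acute, so the smallest enclosing circle has A_2A_3 as diameter.
Centre = midpoint of A_2A_3 = (2.75, -2.75), r² = 132.5/4 = 33.125.

33.125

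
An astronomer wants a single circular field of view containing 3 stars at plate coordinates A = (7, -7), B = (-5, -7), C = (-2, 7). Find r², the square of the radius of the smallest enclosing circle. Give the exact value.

Side lengths²: AB² = 144, AC² = 277, BC² = 205.
Since AC² = 277 < 205 + 144 = 349, the triangle is acute, so the smallest enclosing circle is the circumcircle.
Circumcentre = (1, -27/28), r² = 56785/784.

56785/784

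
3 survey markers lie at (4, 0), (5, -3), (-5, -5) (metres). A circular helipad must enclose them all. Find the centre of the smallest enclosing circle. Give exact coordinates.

Call the three points A, B, C in the order given.
Side lengths²: AB² = 10, AC² = 106, BC² = 104.
Since AC² = 106 < 104 + 10 = 114, the triangle is acute, so the smallest enclosing circle is the circumcircle.
Circumcentre = (-0.1875, -3.0625), r² = 26.9140625.
Centre = (-0.1875, -3.0625).

(-0.1875, -3.0625)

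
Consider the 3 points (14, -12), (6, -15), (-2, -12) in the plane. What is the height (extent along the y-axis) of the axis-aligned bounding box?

max y = -12, min y = -15, so height = 3.

3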